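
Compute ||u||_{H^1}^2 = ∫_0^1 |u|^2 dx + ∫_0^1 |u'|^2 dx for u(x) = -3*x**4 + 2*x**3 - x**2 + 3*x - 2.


||u||_{H^1}^2 = 34/5

The H^1 norm (squared) on an interval (0, L) is
  ||u||_{H^1}^2 = ∫_0^L u(x)^2 dx + ∫_0^L u'(x)^2 dx.
Compute u'(x) = -12*x**3 + 6*x**2 - 2*x + 3.
Then u(x)^2 = 9*x**8 - 12*x**7 + 10*x**6 - 22*x**5 + 25*x**4 - 14*x**3 + 13*x**2 - 12*x + 4 and u'(x)^2 = 144*x**6 - 144*x**5 + 84*x**4 - 96*x**3 + 40*x**2 - 12*x + 9.
Integrate each monomial from 0 to 1 using ∫_0^1 c·x^n dx = c·1^(n+1)/(n+1):
  ∫_0^1 u(x)^2 dx = ∫_0^1 (9*x^8 - 12*x^7 + 10*x^6 - 22*x^5 + 25*x^4 - 14*x^3 + 13*x^2 - 12*x + 4) dx. Term by term:
    ∫_0^1 9*x^8 dx = 1;  ∫_0^1 -12*x^7 dx = -3/2;  ∫_0^1 10*x^6 dx = 10/7;
    ∫_0^1 -22*x^5 dx = -11/3;  ∫_0^1 25*x^4 dx = 5;  ∫_0^1 -14*x^3 dx = -7/2;
    ∫_0^1 13*x^2 dx = 13/3;  ∫_0^1 -12*x dx = -6;  ∫_0^1 4 dx = 4.
  Sum: 1 − 3/2 + 10/7 − 11/3 + 5 − 7/2 + 13/3 − 6 + 4 = 23/21.
  ∫_0^1 u'(x)^2 dx = ∫_0^1 (144*x^6 - 144*x^5 + 84*x^4 - 96*x^3 + 40*x^2 - 12*x + 9) dx. Term by term:
    ∫_0^1 144*x^6 dx = 144/7;  ∫_0^1 -144*x^5 dx = -24;  ∫_0^1 84*x^4 dx = 84/5;
    ∫_0^1 -96*x^3 dx = -24;  ∫_0^1 40*x^2 dx = 40/3;  ∫_0^1 -12*x dx = -6;
    ∫_0^1 9 dx = 9.
  Sum: 144/7 − 24 + 84/5 − 24 + 40/3 − 6 + 9 = 599/105.
Adding: ||u||_{H^1}^2 = 23/21 + 599/105 = 34/5.


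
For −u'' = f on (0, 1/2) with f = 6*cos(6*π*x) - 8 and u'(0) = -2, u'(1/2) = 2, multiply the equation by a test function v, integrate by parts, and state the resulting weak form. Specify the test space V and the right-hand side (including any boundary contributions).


V = H^1(0, 1/2) (v unrestricted at boundary; u is determined up to an additive constant); weak form: ∫_0^1/2 u'v' dx = ∫_0^1/2 (6*cos(6*π*x) - 8) v dx + 2·v(1/2) + 2·v(0) for all v ∈ V.

Multiply both sides by a test function v and integrate from 0 to 1/2:
  ∫_0^1/2 −u''(x) v(x) dx = ∫_0^1/2 f(x) v(x) dx.
Integrate the LHS by parts once:
  ∫_0^1/2 −u'' v dx = −[u'(x) v(x)]_0^1/2 + ∫_0^1/2 u'(x) v'(x) dx.
Thus ∫_0^1/2 u'(x) v'(x) dx = ∫_0^1/2 f(x) v(x) dx + [u'(x) v(x)]_0^1/2.
Choose V so that boundary terms are either known or forced to vanish.
u has inhomogeneous Neumann u'(0) = -2, u'(1/2) = 2. [u' v]_0^1/2 = (2)·v(1/2) − (-2)·v(0) = 2·v(1/2) + 2·v(0). Take V = H^1(0, 1/2); boundary term becomes part of RHS.
Weak formulation: find u (satisfying any essential BC) such that ∫_0^1/2 u'(x) v'(x) dx = ∫_0^1/2 f v dx + 2·v(1/2) + 2·v(0) for all v ∈ V (Neumann data are natural BCs: they enter the RHS as boundary terms).
Substituting f(x) = 6*cos(6*π*x) - 8, the right-hand side is ∫_0^1/2 (6*cos(6*π*x) - 8) v dx + 2·v(1/2) + 2·v(0).
Compatibility check (pure Neumann): taking v ≡ 1 ∈ V gives 0 = ∫_0^1/2 f dx + (2) − (-2), i.e. ∫_0^1/2 f dx must equal u'(0) − u'(1/2) = -4. Indeed ∫_0^1/2 (6*cos(6*π*x) - 8) dx = -4, so the data are compatible. The solution is then unique only up to an additive constant (fix it e.g. by requiring ∫_0^1/2 u dx = 0).


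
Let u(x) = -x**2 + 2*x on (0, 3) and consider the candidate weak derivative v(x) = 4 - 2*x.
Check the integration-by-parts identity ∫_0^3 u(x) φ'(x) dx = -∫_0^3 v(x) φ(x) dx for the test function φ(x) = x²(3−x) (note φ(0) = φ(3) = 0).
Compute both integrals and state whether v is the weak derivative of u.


LHS = 54/5, RHS = -27/10. No, v is not the weak derivative of u.

u(x) = -x**2 + 2*x, classical derivative u'(x) = 2 - 2*x.
φ(x) = x²(3−x), so φ'(x) = 3*x*(2 - x).
Note φ(0) = φ(3) = 0, so the boundary term u·φ vanishes.
LHS = ∫_0^3 u(x) φ'(x) dx = ∫_0^3 (3*x^4 - 12*x^3 + 12*x^2) dx. Term by term:
  ∫_0^3 3*x^4 dx = 729/5;  ∫_0^3 -12*x^3 dx = -243;  ∫_0^3 12*x^2 dx = 108.
Sum: 729/5 − 243 + 108 = 54/5.
So LHS = 54/5.
∫_0^3 v(x) φ(x) dx = ∫_0^3 (2*x^4 - 10*x^3 + 12*x^2) dx. Term by term:
  ∫_0^3 2*x^4 dx = 486/5;  ∫_0^3 -10*x^3 dx = -405/2;  ∫_0^3 12*x^2 dx = 108.
Sum: 486/5 − 405/2 + 108 = 27/10.
So RHS = -∫_0^3 v(x) φ(x) dx = -27/10.
LHS − RHS = 27/2 ≠ 0, so the identity fails.
(For a valid weak derivative the identity must hold for EVERY test function, in particular this one. The failure shows v is NOT the weak derivative of u.)
Correct weak derivative would be u'(x) = 2 - 2*x.


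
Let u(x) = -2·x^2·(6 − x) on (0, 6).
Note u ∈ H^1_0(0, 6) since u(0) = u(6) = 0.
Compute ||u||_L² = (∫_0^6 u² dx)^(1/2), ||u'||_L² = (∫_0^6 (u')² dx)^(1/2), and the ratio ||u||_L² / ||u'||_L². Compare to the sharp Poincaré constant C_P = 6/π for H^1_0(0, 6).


||u||_L² / ||u'||_L² = 3*sqrt(14)/7 < C_P = 6/π.

u(x) = -2·x^2·(6 − x), so u'(x) = 6*x*(x - 4).
u(x) = -2·x^2·(6 − x) vanishes at x = 0 and x = 6, so u ∈ H^1_0(0, 6). Differentiate via the product rule and integrate the resulting polynomials term by term.
  ∫_0^6 u² dx = ∫_0^6 (4*x^6 - 48*x^5 + 144*x^4) dx. Term by term:
    ∫_0^6 4*x^6 dx = 1119744/7;  ∫_0^6 -48*x^5 dx = -373248;  ∫_0^6 144*x^4 dx = 1119744/5.
  Sum: 1119744/7 − 373248 + 1119744/5 = 373248/35.
  ∫_0^6 (u')² dx = ∫_0^6 (36*x^4 - 288*x^3 + 576*x^2) dx. Term by term:
    ∫_0^6 36*x^4 dx = 279936/5;  ∫_0^6 -288*x^3 dx = -93312;  ∫_0^6 576*x^2 dx = 41472.
  Sum: 279936/5 − 93312 + 41472 = 20736/5.
∫_0^6 u² dx = 373248/35, so ||u||_L² = 432*sqrt(70)/35.
∫_0^6 (u')² dx = 20736/5, so ||u'||_L² = 144*sqrt(5)/5.
Ratio ||u||_L² / ||u'||_L² = 3*sqrt(14)/7.
Sharp Poincaré constant on H^1_0(0, 6) is C_P = L/π = 6/π, achieved by sin(π/6·x).
A polynomial bump cannot attain the sharp Poincaré constant (only the first sine eigenfunction does), so the ratio is strictly less than C_P, consistent with ||u||_L² ≤ C_P ||u'||_L².


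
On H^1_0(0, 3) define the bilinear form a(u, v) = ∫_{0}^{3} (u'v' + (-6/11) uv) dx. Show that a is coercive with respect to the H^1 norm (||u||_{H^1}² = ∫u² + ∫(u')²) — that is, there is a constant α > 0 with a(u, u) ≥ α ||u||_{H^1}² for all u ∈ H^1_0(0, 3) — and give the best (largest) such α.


α = (-54/11 + π^2)/(9 + π^2)

Coercivity of a(·,·) on H^1_0(0, 3) means a(u, u) ≥ α ||u||_{H^1}² for every u ∈ H^1_0.
The interval has length L = 3, and Poincaré/coercivity depend only on L. Here a(u, u) = ∫(u')² + (-6/11)·∫u².
Here c = -6/11 < 0 with |c| < (π/L)² = π^2/9, so coercivity still holds. The condition a(u,u) ≥ α||u||_{H^1}² reads (1−α)∫(u')² ≥ (α−c)∫u². Any admissible α is ≤ 1 (rapidly oscillating u have ∫u²/∫(u')² → 0), and α = 1 would force 0 ≥ (1−c)∫u², impossible since c < 1; so 1−α > 0. By the sharp Poincaré inequality on H^1_0 of an interval of length L, ∫(u')² ≥ (π/L)²∫u² with equality for the first sine mode sin(π(x−x₀)/L) (x₀ the left endpoint), so the inequality holds for all u iff (1−α)(π/L)² ≥ α − c, i.e. α ≤ ((π/L)² + c)/((π/L)² + 1) = (1 + c(L/π)²)/(1 + (L/π)²). (Direct route, valid since c ≤ 0: Poincaré gives c∫u² ≥ c(L/π)²∫(u')², so a(u,u) ≥ (1 + c(L/π)²)∫(u')², while ||u||_{H^1}² ≤ (1 + (L/π)²)∫(u')²; dividing yields the same α.) With (π/L)² = π^2/9 and c = -6/11, the largest admissible constant is α = ((π/L)² + c)/((π/L)² + 1).
Simplifying, α = (-54/11 + π^2)/(9 + π^2).


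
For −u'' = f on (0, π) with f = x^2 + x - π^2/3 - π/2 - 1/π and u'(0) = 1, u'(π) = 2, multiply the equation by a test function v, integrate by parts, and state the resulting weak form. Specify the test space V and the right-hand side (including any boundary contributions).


V = H^1(0, π) (v unrestricted at boundary; u is determined up to an additive constant); weak form: ∫_0^π u'v' dx = ∫_0^π (x^2 + x - π^2/3 - π/2 - 1/π) v dx + 2·v(π) − v(0) for all v ∈ V.

Multiply both sides by a test function v and integrate from 0 to π:
  ∫_0^π −u''(x) v(x) dx = ∫_0^π f(x) v(x) dx.
Integrate the LHS by parts once:
  ∫_0^π −u'' v dx = −[u'(x) v(x)]_0^π + ∫_0^π u'(x) v'(x) dx.
Thus ∫_0^π u'(x) v'(x) dx = ∫_0^π f(x) v(x) dx + [u'(x) v(x)]_0^π.
Choose V so that boundary terms are either known or forced to vanish.
u has inhomogeneous Neumann u'(0) = 1, u'(π) = 2. [u' v]_0^π = (2)·v(π) − (1)·v(0) = 2·v(π) − v(0). Take V = H^1(0, π); boundary term becomes part of RHS.
Weak formulation: find u (satisfying any essential BC) such that ∫_0^π u'(x) v'(x) dx = ∫_0^π f v dx + 2·v(π) − v(0) for all v ∈ V (Neumann data are natural BCs: they enter the RHS as boundary terms).
Substituting f(x) = x^2 + x - π^2/3 - π/2 - 1/π, the right-hand side is ∫_0^π (x^2 + x - π^2/3 - π/2 - 1/π) v dx + 2·v(π) − v(0).
Compatibility check (pure Neumann): taking v ≡ 1 ∈ V gives 0 = ∫_0^π f dx + (2) − (1), i.e. ∫_0^π f dx must equal u'(0) − u'(π) = -1. Indeed ∫_0^π (x^2 + x - π^2/3 - π/2 - 1/π) dx = -1, so the data are compatible. The solution is then unique only up to an additive constant (fix it e.g. by requiring ∫_0^π u dx = 0).


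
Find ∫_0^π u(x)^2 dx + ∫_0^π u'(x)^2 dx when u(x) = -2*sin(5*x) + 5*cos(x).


||u||_{H^1(0,π)}^2 = 77*π

u'(x) = -5*sin(x) - 10*cos(5*x).
Expand u² and (u')² and integrate term by term on (0, π), using: for integers n ≥ 1, ∫_0^π sin²(nx) dx = ∫_0^π cos²(nx) dx = π/2; for n ≠ n', ∫_0^π sin(nx)sin(n'x) dx = ∫_0^π cos(nx)cos(n'x) dx = 0; and by product-to-sum, ∫_0^π sin(nx)cos(n'x) dx = ½∫_0^π [sin((n+n')x) + sin((n−n')x)] dx, which is 0 when n+n' is even and 2n/(n²−n'²) when n+n' is odd (it need not vanish on (0, π)).
  u² squared terms: (-2)²·∫sin(5x)² dx = 4·π/2 = 2*π;  (5)²·∫cos(x)² dx = 25·π/2 = 25*π/2.
  u² cross terms: 2·(-2)·(5)·∫sin(5x)·cos(x) dx = -20·(0) = 0.
  So ∫_0^π u² dx = 2*π + 25*π/2 + 0 = 29*π/2.
  (u')² squared terms: (-10)²·∫cos(5x)² dx = 100·π/2 = 50*π;  (-5)²·∫sin(x)² dx = 25·π/2 = 25*π/2.
  (u')² cross terms: 2·(-10)·(-5)·∫cos(5x)·sin(x) dx = 100·(0) = 0.
  So ∫_0^π (u')² dx = 50*π + 25*π/2 + 0 = 125*π/2.
||u||_{H^1}^2 = (29*π/2) + (125*π/2) = 77*π.


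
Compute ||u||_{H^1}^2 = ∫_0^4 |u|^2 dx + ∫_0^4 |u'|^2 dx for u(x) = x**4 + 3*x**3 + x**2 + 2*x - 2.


||u||_{H^1}^2 = 70201952/315

The H^1 norm (squared) on an interval (0, L) is
  ||u||_{H^1}^2 = ∫_0^L u(x)^2 dx + ∫_0^L u'(x)^2 dx.
Compute u'(x) = 4*x**3 + 9*x**2 + 2*x + 2.
Then u(x)^2 = x**8 + 6*x**7 + 11*x**6 + 10*x**5 + 9*x**4 - 8*x**3 - 8*x + 4 and u'(x)^2 = 16*x**6 + 72*x**5 + 97*x**4 + 52*x**3 + 40*x**2 + 8*x + 4.
Integrate each monomial from 0 to 4 using ∫_0^4 c·x^n dx = c·4^(n+1)/(n+1):
  ∫_0^4 u(x)^2 dx = ∫_0^4 (x^8 + 6*x^7 + 11*x^6 + 10*x^5 + 9*x^4 - 8*x^3 - 8*x + 4) dx. Term by term:
    ∫_0^4 x^8 dx = 262144/9;  ∫_0^4 6*x^7 dx = 49152;  ∫_0^4 11*x^6 dx = 180224/7;
    ∫_0^4 10*x^5 dx = 20480/3;  ∫_0^4 9*x^4 dx = 9216/5;  ∫_0^4 -8*x^3 dx = -512;
    ∫_0^4 -8*x dx = -64;  ∫_0^4 4 dx = 16.
  Sum: 262144/9 + 49152 + 180224/7 + 20480/3 + 9216/5 − 512 − 64 + 16 = 35322608/315.
  ∫_0^4 u'(x)^2 dx = ∫_0^4 (16*x^6 + 72*x^5 + 97*x^4 + 52*x^3 + 40*x^2 + 8*x + 4) dx. Term by term:
    ∫_0^4 16*x^6 dx = 262144/7;  ∫_0^4 72*x^5 dx = 49152;  ∫_0^4 97*x^4 dx = 99328/5;
    ∫_0^4 52*x^3 dx = 3328;  ∫_0^4 40*x^2 dx = 2560/3;  ∫_0^4 8*x dx = 64;
    ∫_0^4 4 dx = 16.
  Sum: 262144/7 + 49152 + 99328/5 + 3328 + 2560/3 + 64 + 16 = 11626448/105.
Adding: ||u||_{H^1}^2 = 35322608/315 + 11626448/105 = 70201952/315.


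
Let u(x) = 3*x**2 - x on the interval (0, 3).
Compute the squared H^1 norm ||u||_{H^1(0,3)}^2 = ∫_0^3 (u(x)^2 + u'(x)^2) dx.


||u||_{H^1}^2 = 5979/10

The H^1 norm (squared) on an interval (0, L) is
  ||u||_{H^1}^2 = ∫_0^L u(x)^2 dx + ∫_0^L u'(x)^2 dx.
Compute u'(x) = 6*x - 1.
Then u(x)^2 = 9*x**4 - 6*x**3 + x**2 and u'(x)^2 = 36*x**2 - 12*x + 1.
Integrate each monomial from 0 to 3 using ∫_0^3 c·x^n dx = c·3^(n+1)/(n+1):
  ∫_0^3 u(x)^2 dx = ∫_0^3 (9*x^4 - 6*x^3 + x^2) dx. Term by term:
    ∫_0^3 9*x^4 dx = 2187/5;  ∫_0^3 -6*x^3 dx = -243/2;  ∫_0^3 x^2 dx = 9.
  Sum: 2187/5 − 243/2 + 9 = 3249/10.
  ∫_0^3 u'(x)^2 dx = ∫_0^3 (36*x^2 - 12*x + 1) dx. Term by term:
    ∫_0^3 36*x^2 dx = 324;  ∫_0^3 -12*x dx = -54;  ∫_0^3 1 dx = 3.
  Sum: 324 − 54 + 3 = 273.
Adding: ||u||_{H^1}^2 = 3249/10 + 273 = 5979/10.


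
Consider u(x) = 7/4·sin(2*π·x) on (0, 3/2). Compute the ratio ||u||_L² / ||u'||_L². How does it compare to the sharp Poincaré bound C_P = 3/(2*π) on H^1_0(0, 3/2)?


||u||_L² / ||u'||_L² = 1/(2*π) < C_P = 3/(2*π).

u(x) = 7/4·sin(2*π·x), so u'(x) = 7*π*cos(2*π*x)/2.
Writing u(x) = A·sin(kπx/L) with A = 7/4 and k = 3, use ∫_0^L sin²(kπx/L) dx = L/2 and ∫_0^L cos²(kπx/L) dx = L/2.
u² = 49/16·sin²(2*π·x) and (u')² = 49*π^2/4·cos²(2*π·x), and each of sin², cos² integrates to L/2 = 3/4 over (0, 3/2).
∫_0^3/2 u² dx = 147/64, so ||u||_L² = 7*sqrt(3)/8.
∫_0^3/2 (u')² dx = 147*π^2/16, so ||u'||_L² = 7*sqrt(3)*π/4.
Ratio ||u||_L² / ||u'||_L² = 1/(2*π).
Sharp Poincaré constant on H^1_0(0, 3/2) is C_P = L/π = 3/(2*π), achieved by sin(2*π/3·x).
This is the k = 3 harmonic; the ratio L/(kπ) is strictly less than C_P = L/π, consistent with the sharp inequality ||u||_L² ≤ C_P ||u'||_L².


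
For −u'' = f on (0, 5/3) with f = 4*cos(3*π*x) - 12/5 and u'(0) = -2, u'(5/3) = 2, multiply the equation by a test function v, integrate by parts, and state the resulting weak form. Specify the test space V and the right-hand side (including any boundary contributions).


V = H^1(0, 5/3) (v unrestricted at boundary; u is determined up to an additive constant); weak form: ∫_0^5/3 u'v' dx = ∫_0^5/3 (4*cos(3*π*x) - 12/5) v dx + 2·v(5/3) + 2·v(0) for all v ∈ V.

Multiply both sides by a test function v and integrate from 0 to 5/3:
  ∫_0^5/3 −u''(x) v(x) dx = ∫_0^5/3 f(x) v(x) dx.
Integrate the LHS by parts once:
  ∫_0^5/3 −u'' v dx = −[u'(x) v(x)]_0^5/3 + ∫_0^5/3 u'(x) v'(x) dx.
Thus ∫_0^5/3 u'(x) v'(x) dx = ∫_0^5/3 f(x) v(x) dx + [u'(x) v(x)]_0^5/3.
Choose V so that boundary terms are either known or forced to vanish.
u has inhomogeneous Neumann u'(0) = -2, u'(5/3) = 2. [u' v]_0^5/3 = (2)·v(5/3) − (-2)·v(0) = 2·v(5/3) + 2·v(0). Take V = H^1(0, 5/3); boundary term becomes part of RHS.
Weak formulation: find u (satisfying any essential BC) such that ∫_0^5/3 u'(x) v'(x) dx = ∫_0^5/3 f v dx + 2·v(5/3) + 2·v(0) for all v ∈ V (Neumann data are natural BCs: they enter the RHS as boundary terms).
Substituting f(x) = 4*cos(3*π*x) - 12/5, the right-hand side is ∫_0^5/3 (4*cos(3*π*x) - 12/5) v dx + 2·v(5/3) + 2·v(0).
Compatibility check (pure Neumann): taking v ≡ 1 ∈ V gives 0 = ∫_0^5/3 f dx + (2) − (-2), i.e. ∫_0^5/3 f dx must equal u'(0) − u'(5/3) = -4. Indeed ∫_0^5/3 (4*cos(3*π*x) - 12/5) dx = -4, so the data are compatible. The solution is then unique only up to an additive constant (fix it e.g. by requiring ∫_0^5/3 u dx = 0).


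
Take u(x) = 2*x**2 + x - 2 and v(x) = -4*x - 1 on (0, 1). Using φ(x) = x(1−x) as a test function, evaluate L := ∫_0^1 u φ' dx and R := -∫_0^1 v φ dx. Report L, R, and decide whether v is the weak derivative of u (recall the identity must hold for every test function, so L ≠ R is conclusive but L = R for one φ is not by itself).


LHS = -1/2, RHS = 1/2. No, v is not the weak derivative of u.

u(x) = 2*x**2 + x - 2, classical derivative u'(x) = 4*x + 1.
φ(x) = x(1−x), so φ'(x) = 1 - 2*x.
Note φ(0) = φ(1) = 0, so the boundary term u·φ vanishes.
LHS = ∫_0^1 u(x) φ'(x) dx = ∫_0^1 (-4*x^3 + 5*x - 2) dx. Term by term:
  ∫_0^1 -4*x^3 dx = -1;  ∫_0^1 5*x dx = 5/2;  ∫_0^1 -2 dx = -2.
Sum: -1 + 5/2 − 2 = -1/2.
So LHS = -1/2.
∫_0^1 v(x) φ(x) dx = ∫_0^1 (4*x^3 - 3*x^2 - x) dx. Term by term:
  ∫_0^1 4*x^3 dx = 1;  ∫_0^1 -3*x^2 dx = -1;  ∫_0^1 -x dx = -1/2.
Sum: 1 − 1 − 1/2 = -1/2.
So RHS = -∫_0^1 v(x) φ(x) dx = 1/2.
LHS − RHS = -1 ≠ 0, so the identity fails.
(For a valid weak derivative the identity must hold for EVERY test function, in particular this one. The failure shows v is NOT the weak derivative of u.)
Correct weak derivative would be u'(x) = 4*x + 1.


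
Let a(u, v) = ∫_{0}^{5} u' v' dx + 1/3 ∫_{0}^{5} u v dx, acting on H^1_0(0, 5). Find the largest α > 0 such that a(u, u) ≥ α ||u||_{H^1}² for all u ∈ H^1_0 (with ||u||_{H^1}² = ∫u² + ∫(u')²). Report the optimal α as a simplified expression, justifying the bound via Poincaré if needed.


α = (25/3 + π^2)/(π^2 + 25)

Coercivity of a(·,·) on H^1_0(0, 5) means a(u, u) ≥ α ||u||_{H^1}² for every u ∈ H^1_0.
The interval has length L = 5, and Poincaré/coercivity depend only on L. Here a(u, u) = ∫(u')² + (1/3)·∫u².
Here 0 < c = 1/3 < 1. The condition a(u,u) ≥ α||u||_{H^1}² reads (1−α)∫(u')² ≥ (α−c)∫u². Any admissible α is ≤ 1 (rapidly oscillating u have ∫u²/∫(u')² → 0), and α = 1 would force 0 ≥ (1−c)∫u², impossible since c < 1; so 1−α > 0. By the sharp Poincaré inequality on H^1_0 of an interval of length L, ∫(u')² ≥ (π/L)²∫u² with equality for the first sine mode sin(π(x−x₀)/L) (x₀ the left endpoint), so the inequality holds for all u iff (1−α)(π/L)² ≥ α − c, i.e. α ≤ ((π/L)² + c)/((π/L)² + 1) = (1 + c(L/π)²)/(1 + (L/π)²). With (π/L)² = π^2/25 and c = 1/3, the largest admissible constant is α = ((π/L)² + c)/((π/L)² + 1).
Simplifying, α = (25/3 + π^2)/(π^2 + 25).


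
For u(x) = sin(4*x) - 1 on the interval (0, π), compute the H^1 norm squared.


||u||_{H^1(0,π)}^2 = 19*π/2

u'(x) = 4*cos(4*x).
Expand u² and (u')² and integrate term by term on (0, π), using: for integers n ≥ 1, ∫_0^π sin²(nx) dx = ∫_0^π cos²(nx) dx = π/2; for n ≠ n', ∫_0^π sin(nx)sin(n'x) dx = ∫_0^π cos(nx)cos(n'x) dx = 0; and by product-to-sum, ∫_0^π sin(nx)cos(n'x) dx = ½∫_0^π [sin((n+n')x) + sin((n−n')x)] dx, which is 0 when n+n' is even and 2n/(n²−n'²) when n+n' is odd (it need not vanish on (0, π)). For the constant mode: ∫_0^π 1 dx = π, ∫_0^π cos(nx) dx = 0, ∫_0^π sin(nx) dx = (1−(−1)^n)/n.
  u² squared terms: (-1)²·∫1 dx = 1·π = π;  (1)²·∫sin(4x)² dx = 1·π/2 = π/2.
  u² cross terms: 2·(-1)·(1)·∫1·sin(4x) dx = -2·(0) = 0.
  So ∫_0^π u² dx = π + π/2 + 0 = 3*π/2.
  (u')² squared terms: (4)²·∫cos(4x)² dx = 16·π/2 = 8*π.
  So ∫_0^π (u')² dx = 8*π.
||u||_{H^1}^2 = (3*π/2) + (8*π) = 19*π/2.


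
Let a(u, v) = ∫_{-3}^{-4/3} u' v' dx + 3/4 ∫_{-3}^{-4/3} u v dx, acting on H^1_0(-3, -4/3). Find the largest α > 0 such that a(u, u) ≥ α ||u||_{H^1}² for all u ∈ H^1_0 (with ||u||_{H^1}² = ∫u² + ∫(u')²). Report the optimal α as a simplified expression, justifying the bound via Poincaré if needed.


α = 3*(25 + 12*π^2)/(4*(25 + 9*π^2))

Coercivity of a(·,·) on H^1_0(-3, -4/3) means a(u, u) ≥ α ||u||_{H^1}² for every u ∈ H^1_0.
The interval has length L = 5/3, and Poincaré/coercivity depend only on L. Here a(u, u) = ∫(u')² + (3/4)·∫u².
Here 0 < c = 3/4 < 1. The condition a(u,u) ≥ α||u||_{H^1}² reads (1−α)∫(u')² ≥ (α−c)∫u². Any admissible α is ≤ 1 (rapidly oscillating u have ∫u²/∫(u')² → 0), and α = 1 would force 0 ≥ (1−c)∫u², impossible since c < 1; so 1−α > 0. By the sharp Poincaré inequality on H^1_0 of an interval of length L, ∫(u')² ≥ (π/L)²∫u² with equality for the first sine mode sin(π(x−x₀)/L) (x₀ the left endpoint), so the inequality holds for all u iff (1−α)(π/L)² ≥ α − c, i.e. α ≤ ((π/L)² + c)/((π/L)² + 1) = (1 + c(L/π)²)/(1 + (L/π)²). With (π/L)² = 9*π^2/25 and c = 3/4, the largest admissible constant is α = ((π/L)² + c)/((π/L)² + 1).
Simplifying, α = 3*(25 + 12*π^2)/(4*(25 + 9*π^2)).


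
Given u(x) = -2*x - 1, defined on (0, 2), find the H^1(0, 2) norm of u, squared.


||u||_{H^1}^2 = 86/3

The H^1 norm (squared) on an interval (0, L) is
  ||u||_{H^1}^2 = ∫_0^L u(x)^2 dx + ∫_0^L u'(x)^2 dx.
Compute u'(x) = -2.
Then u(x)^2 = 4*x**2 + 4*x + 1 and u'(x)^2 = 4.
Integrate each monomial from 0 to 2 using ∫_0^2 c·x^n dx = c·2^(n+1)/(n+1):
  ∫_0^2 u(x)^2 dx = ∫_0^2 (4*x^2 + 4*x + 1) dx. Term by term:
    ∫_0^2 4*x^2 dx = 32/3;  ∫_0^2 4*x dx = 8;  ∫_0^2 1 dx = 2.
  Sum: 32/3 + 8 + 2 = 62/3.
  ∫_0^2 u'(x)^2 dx = ∫_0^2 (4) dx. Term by term:
    ∫_0^2 4 dx = 8.
Adding: ||u||_{H^1}^2 = 62/3 + 8 = 86/3.


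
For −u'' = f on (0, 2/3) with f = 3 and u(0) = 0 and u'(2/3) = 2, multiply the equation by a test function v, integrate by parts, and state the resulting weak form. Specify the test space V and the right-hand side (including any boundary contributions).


V = {v ∈ H^1(0, 2/3) : v(0) = 0} (test functions vanish at x = 0 where u is specified); weak form: ∫_0^2/3 u'v' dx = ∫_0^2/3 (3) v dx + 2·v(2/3) for all v ∈ V.

Multiply both sides by a test function v and integrate from 0 to 2/3:
  ∫_0^2/3 −u''(x) v(x) dx = ∫_0^2/3 f(x) v(x) dx.
Integrate the LHS by parts once:
  ∫_0^2/3 −u'' v dx = −[u'(x) v(x)]_0^2/3 + ∫_0^2/3 u'(x) v'(x) dx.
Thus ∫_0^2/3 u'(x) v'(x) dx = ∫_0^2/3 f(x) v(x) dx + [u'(x) v(x)]_0^2/3.
Choose V so that boundary terms are either known or forced to vanish.
Mixed BC: u(0) = 0 (Dirichlet) and u'(2/3) = 2 (Neumann). Define V = {v ∈ H^1(0, 2/3) : v(0) = 0}. Then [u' v]_0^2/3 = u'(2/3)·v(2/3) − u'(0)·0 = 2·v(2/3).
Weak formulation: find u (satisfying any essential BC) such that ∫_0^2/3 u'(x) v'(x) dx = ∫_0^2/3 f v dx + 2·v(2/3) for all v ∈ V (Dirichlet at 0 absorbed into V; Neumann datum at x = 2/3 contributes the boundary term).
Substituting f(x) = 3, the right-hand side is ∫_0^2/3 (3) v dx + 2·v(2/3).


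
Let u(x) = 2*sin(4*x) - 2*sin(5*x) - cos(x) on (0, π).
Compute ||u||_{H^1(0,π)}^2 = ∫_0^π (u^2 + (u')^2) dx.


||u||_{H^1(0,π)}^2 = -64/15 + 87*π

u'(x) = sin(x) + 8*cos(4*x) - 10*cos(5*x).
Expand u² and (u')² and integrate term by term on (0, π), using: for integers n ≥ 1, ∫_0^π sin²(nx) dx = ∫_0^π cos²(nx) dx = π/2; for n ≠ n', ∫_0^π sin(nx)sin(n'x) dx = ∫_0^π cos(nx)cos(n'x) dx = 0; and by product-to-sum, ∫_0^π sin(nx)cos(n'x) dx = ½∫_0^π [sin((n+n')x) + sin((n−n')x)] dx, which is 0 when n+n' is even and 2n/(n²−n'²) when n+n' is odd (it need not vanish on (0, π)).
  u² squared terms: (-1)²·∫cos(x)² dx = 1·π/2 = π/2;  (-2)²·∫sin(5x)² dx = 4·π/2 = 2*π;  (2)²·∫sin(4x)² dx = 4·π/2 = 2*π.
  u² cross terms: 2·(-1)·(-2)·∫cos(x)·sin(5x) dx = 4·(0) = 0;  2·(-1)·(2)·∫cos(x)·sin(4x) dx = -4·(8/15) = -32/15;  2·(-2)·(2)·∫sin(5x)·sin(4x) dx = -8·(0) = 0.
  So ∫_0^π u² dx = π/2 + 2*π + 2*π + 0 − 32/15 + 0 = -32/15 + 9*π/2.
  (u')² squared terms: (-10)²·∫cos(5x)² dx = 100·π/2 = 50*π;  (8)²·∫cos(4x)² dx = 64·π/2 = 32*π;  (1)²·∫sin(x)² dx = 1·π/2 = π/2.
  (u')² cross terms: 2·(-10)·(8)·∫cos(5x)·cos(4x) dx = -160·(0) = 0;  2·(-10)·(1)·∫cos(5x)·sin(x) dx = -20·(0) = 0;  2·(8)·(1)·∫cos(4x)·sin(x) dx = 16·(-2/15) = -32/15.
  So ∫_0^π (u')² dx = 50*π + 32*π + π/2 + 0 + 0 − 32/15 = -32/15 + 165*π/2.
||u||_{H^1}^2 = (-32/15 + 9*π/2) + (-32/15 + 165*π/2) = -64/15 + 87*π.


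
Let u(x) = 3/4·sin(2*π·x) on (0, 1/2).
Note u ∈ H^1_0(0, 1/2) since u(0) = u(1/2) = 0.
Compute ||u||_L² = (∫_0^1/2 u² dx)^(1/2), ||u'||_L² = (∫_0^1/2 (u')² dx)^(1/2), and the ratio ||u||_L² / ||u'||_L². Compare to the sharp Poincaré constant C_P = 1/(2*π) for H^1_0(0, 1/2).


||u||_L² / ||u'||_L² = 1/(2*π) = C_P.

u(x) = 3/4·sin(2*π·x), so u'(x) = 3*π*cos(2*π*x)/2.
Writing u(x) = A·sin(kπx/L) with A = 3/4 and k = 1, use ∫_0^L sin²(kπx/L) dx = L/2 and ∫_0^L cos²(kπx/L) dx = L/2.
u² = 9/16·sin²(2*π·x) and (u')² = 9*π^2/4·cos²(2*π·x), and each of sin², cos² integrates to L/2 = 1/4 over (0, 1/2).
∫_0^1/2 u² dx = 9/64, so ||u||_L² = 3/8.
∫_0^1/2 (u')² dx = 9*π^2/16, so ||u'||_L² = 3*π/4.
Ratio ||u||_L² / ||u'||_L² = 1/(2*π).
Sharp Poincaré constant on H^1_0(0, 1/2) is C_P = L/π = 1/(2*π), achieved by sin(2*π·x).
This is the k = 1 eigenfunction (up to amplitude), so the ratio equals the sharp Poincaré constant exactly.


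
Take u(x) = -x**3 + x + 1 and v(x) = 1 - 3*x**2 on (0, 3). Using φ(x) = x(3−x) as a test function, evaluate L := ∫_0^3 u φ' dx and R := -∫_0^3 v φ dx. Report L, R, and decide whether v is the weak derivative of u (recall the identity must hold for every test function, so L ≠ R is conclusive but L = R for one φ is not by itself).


LHS = 639/20, RHS = 639/20. Yes, v = u' weakly.

u(x) = -x**3 + x + 1, classical derivative u'(x) = 1 - 3*x**2.
φ(x) = x(3−x), so φ'(x) = 3 - 2*x.
Note φ(0) = φ(3) = 0, so the boundary term u·φ vanishes.
LHS = ∫_0^3 u(x) φ'(x) dx = ∫_0^3 (2*x^4 - 3*x^3 - 2*x^2 + x + 3) dx. Term by term:
  ∫_0^3 2*x^4 dx = 486/5;  ∫_0^3 -3*x^3 dx = -243/4;  ∫_0^3 -2*x^2 dx = -18;
  ∫_0^3 x dx = 9/2;  ∫_0^3 3 dx = 9.
Sum: 486/5 − 243/4 − 18 + 9/2 + 9 = 639/20.
So LHS = 639/20.
∫_0^3 v(x) φ(x) dx = ∫_0^3 (3*x^4 - 9*x^3 - x^2 + 3*x) dx. Term by term:
  ∫_0^3 3*x^4 dx = 729/5;  ∫_0^3 -9*x^3 dx = -729/4;  ∫_0^3 -x^2 dx = -9;
  ∫_0^3 3*x dx = 27/2.
Sum: 729/5 − 729/4 − 9 + 27/2 = -639/20.
So RHS = -∫_0^3 v(x) φ(x) dx = 639/20.
LHS = RHS, so the identity holds for this test φ.
Moreover u is smooth here and v(x) = u'(x) = 1 - 3*x**2 pointwise, so the identity holds for every test function. Hence v is the weak derivative of u.


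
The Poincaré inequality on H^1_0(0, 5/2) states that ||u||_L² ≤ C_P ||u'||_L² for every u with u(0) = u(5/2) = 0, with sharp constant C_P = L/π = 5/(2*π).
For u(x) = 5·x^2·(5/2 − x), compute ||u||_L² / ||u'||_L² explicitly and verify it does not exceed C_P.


||u||_L² / ||u'||_L² = 5*sqrt(14)/28 < C_P = 5/(2*π).

u(x) = 5·x^2·(5/2 − x), so u'(x) = 5*x*(5 - 3*x).
u(x) = 5·x^2·(5/2 − x) vanishes at x = 0 and x = 5/2, so u ∈ H^1_0(0, 5/2). Differentiate via the product rule and integrate the resulting polynomials term by term.
  ∫_0^5/2 u² dx = ∫_0^5/2 (25*x^6 - 125*x^5 + 625*x^4/4) dx. Term by term:
    ∫_0^5/2 25*x^6 dx = 1953125/896;  ∫_0^5/2 -125*x^5 dx = -1953125/384;  ∫_0^5/2 625*x^4/4 dx = 390625/128.
  Sum: 1953125/896 − 1953125/384 + 390625/128 = 390625/2688.
  ∫_0^5/2 (u')² dx = ∫_0^5/2 (225*x^4 - 750*x^3 + 625*x^2) dx. Term by term:
    ∫_0^5/2 225*x^4 dx = 140625/32;  ∫_0^5/2 -750*x^3 dx = -234375/32;  ∫_0^5/2 625*x^2 dx = 78125/24.
  Sum: 140625/32 − 234375/32 + 78125/24 = 15625/48.
∫_0^5/2 u² dx = 390625/2688, so ||u||_L² = 625*sqrt(42)/336.
∫_0^5/2 (u')² dx = 15625/48, so ||u'||_L² = 125*sqrt(3)/12.
Ratio ||u||_L² / ||u'||_L² = 5*sqrt(14)/28.
Sharp Poincaré constant on H^1_0(0, 5/2) is C_P = L/π = 5/(2*π), achieved by sin(2*π/5·x).
A polynomial bump cannot attain the sharp Poincaré constant (only the first sine eigenfunction does), so the ratio is strictly less than C_P, consistent with ||u||_L² ≤ C_P ||u'||_L².


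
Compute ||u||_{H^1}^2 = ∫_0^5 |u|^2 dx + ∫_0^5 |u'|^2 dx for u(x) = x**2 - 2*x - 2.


||u||_{H^1}^2 = 620/3

The H^1 norm (squared) on an interval (0, L) is
  ||u||_{H^1}^2 = ∫_0^L u(x)^2 dx + ∫_0^L u'(x)^2 dx.
Compute u'(x) = 2*x - 2.
Then u(x)^2 = x**4 - 4*x**3 + 8*x + 4 and u'(x)^2 = 4*x**2 - 8*x + 4.
Integrate each monomial from 0 to 5 using ∫_0^5 c·x^n dx = c·5^(n+1)/(n+1):
  ∫_0^5 u(x)^2 dx = ∫_0^5 (x^4 - 4*x^3 + 8*x + 4) dx. Term by term:
    ∫_0^5 x^4 dx = 625;  ∫_0^5 -4*x^3 dx = -625;  ∫_0^5 8*x dx = 100;
    ∫_0^5 4 dx = 20.
  Sum: 625 − 625 + 100 + 20 = 120.
  ∫_0^5 u'(x)^2 dx = ∫_0^5 (4*x^2 - 8*x + 4) dx. Term by term:
    ∫_0^5 4*x^2 dx = 500/3;  ∫_0^5 -8*x dx = -100;  ∫_0^5 4 dx = 20.
  Sum: 500/3 − 100 + 20 = 260/3.
Adding: ||u||_{H^1}^2 = 120 + 260/3 = 620/3.


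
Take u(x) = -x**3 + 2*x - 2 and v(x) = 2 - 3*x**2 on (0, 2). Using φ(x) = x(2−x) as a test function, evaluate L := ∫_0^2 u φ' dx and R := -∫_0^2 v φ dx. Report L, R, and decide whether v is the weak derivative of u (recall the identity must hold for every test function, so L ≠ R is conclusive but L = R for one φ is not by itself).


LHS = 32/15, RHS = 32/15. Yes, v = u' weakly.

u(x) = -x**3 + 2*x - 2, classical derivative u'(x) = 2 - 3*x**2.
φ(x) = x(2−x), so φ'(x) = 2 - 2*x.
Note φ(0) = φ(2) = 0, so the boundary term u·φ vanishes.
LHS = ∫_0^2 u(x) φ'(x) dx = ∫_0^2 (2*x^4 - 2*x^3 - 4*x^2 + 8*x - 4) dx. Term by term:
  ∫_0^2 2*x^4 dx = 64/5;  ∫_0^2 -2*x^3 dx = -8;  ∫_0^2 -4*x^2 dx = -32/3;
  ∫_0^2 8*x dx = 16;  ∫_0^2 -4 dx = -8.
Sum: 64/5 − 8 − 32/3 + 16 − 8 = 32/15.
So LHS = 32/15.
∫_0^2 v(x) φ(x) dx = ∫_0^2 (3*x^4 - 6*x^3 - 2*x^2 + 4*x) dx. Term by term:
  ∫_0^2 3*x^4 dx = 96/5;  ∫_0^2 -6*x^3 dx = -24;  ∫_0^2 -2*x^2 dx = -16/3;
  ∫_0^2 4*x dx = 8.
Sum: 96/5 − 24 − 16/3 + 8 = -32/15.
So RHS = -∫_0^2 v(x) φ(x) dx = 32/15.
LHS = RHS, so the identity holds for this test φ.
Moreover u is smooth here and v(x) = u'(x) = 2 - 3*x**2 pointwise, so the identity holds for every test function. Hence v is the weak derivative of u.


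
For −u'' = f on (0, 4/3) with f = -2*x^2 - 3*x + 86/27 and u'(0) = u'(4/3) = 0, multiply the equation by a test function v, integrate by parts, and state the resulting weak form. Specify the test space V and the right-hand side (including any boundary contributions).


V = H^1(0, 4/3) (no boundary constraint on v; u is determined up to an additive constant); weak form: ∫_0^4/3 u'v' dx = ∫_0^4/3 (-2*x^2 - 3*x + 86/27) v dx for all v ∈ V.

Multiply both sides by a test function v and integrate from 0 to 4/3:
  ∫_0^4/3 −u''(x) v(x) dx = ∫_0^4/3 f(x) v(x) dx.
Integrate the LHS by parts once:
  ∫_0^4/3 −u'' v dx = −[u'(x) v(x)]_0^4/3 + ∫_0^4/3 u'(x) v'(x) dx.
Thus ∫_0^4/3 u'(x) v'(x) dx = ∫_0^4/3 f(x) v(x) dx + [u'(x) v(x)]_0^4/3.
Choose V so that boundary terms are either known or forced to vanish.
u has homogeneous Neumann: u'(0) = u'(4/3) = 0. So [u' v]_0^4/3 = 0·v(4/3) − 0·v(0) = 0 for any v; take V = H^1(0, 4/3).
Weak formulation: find u (satisfying any essential BC) such that ∫_0^4/3 u'(x) v'(x) dx = ∫_0^4/3 f v dx for all v ∈ V (homogeneous Neumann, so boundary terms vanish).
Substituting f(x) = -2*x^2 - 3*x + 86/27, the right-hand side is ∫_0^4/3 (-2*x^2 - 3*x + 86/27) v dx.
Compatibility check (pure Neumann): taking v ≡ 1 ∈ V gives 0 = ∫_0^4/3 f dx + (0) − (0), i.e. ∫_0^4/3 f dx must equal u'(0) − u'(4/3) = 0. Indeed ∫_0^4/3 (-2*x^2 - 3*x + 86/27) dx = 0, so the data are compatible. The solution is then unique only up to an additive constant (fix it e.g. by requiring ∫_0^4/3 u dx = 0).


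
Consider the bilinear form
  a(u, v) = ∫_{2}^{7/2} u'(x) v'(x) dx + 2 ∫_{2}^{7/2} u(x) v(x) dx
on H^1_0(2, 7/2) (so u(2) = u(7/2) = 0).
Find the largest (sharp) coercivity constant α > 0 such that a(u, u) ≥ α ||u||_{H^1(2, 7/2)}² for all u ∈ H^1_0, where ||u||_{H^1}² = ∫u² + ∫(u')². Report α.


α = 1

Coercivity of a(·,·) on H^1_0(2, 7/2) means a(u, u) ≥ α ||u||_{H^1}² for every u ∈ H^1_0.
The interval has length L = 3/2, and Poincaré/coercivity depend only on L. Here a(u, u) = ∫(u')² + (2)·∫u².
Here c = 2 ≥ 1, so a(u,u) = ∫(u')² + c∫u² ≥ ∫(u')² + ∫u² = ||u||_{H^1}², i.e. α = 1 works. No larger α is possible: a(u,u) ≥ α||u||_{H^1}² means (1−α)∫(u')² ≥ (α−c)∫u², and for the modes u_n = sin(nπ(x−x₀)/L) (x₀ the left endpoint) one has ∫u_n²/∫(u_n')² = (L/(nπ))² → 0, so a(u_n,u_n)/||u_n||_{H^1}² → 1. Hence the optimal constant is α = 1.
Therefore α = 1.


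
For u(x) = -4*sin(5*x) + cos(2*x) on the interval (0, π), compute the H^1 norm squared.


||u||_{H^1(0,π)}^2 = -400/21 + 421*π/2

u'(x) = -2*sin(2*x) - 20*cos(5*x).
Expand u² and (u')² and integrate term by term on (0, π), using: for integers n ≥ 1, ∫_0^π sin²(nx) dx = ∫_0^π cos²(nx) dx = π/2; for n ≠ n', ∫_0^π sin(nx)sin(n'x) dx = ∫_0^π cos(nx)cos(n'x) dx = 0; and by product-to-sum, ∫_0^π sin(nx)cos(n'x) dx = ½∫_0^π [sin((n+n')x) + sin((n−n')x)] dx, which is 0 when n+n' is even and 2n/(n²−n'²) when n+n' is odd (it need not vanish on (0, π)).
  u² squared terms: (-4)²·∫sin(5x)² dx = 16·π/2 = 8*π;  (1)²·∫cos(2x)² dx = 1·π/2 = π/2.
  u² cross terms: 2·(-4)·(1)·∫sin(5x)·cos(2x) dx = -8·(10/21) = -80/21.
  So ∫_0^π u² dx = 8*π + π/2 − 80/21 = -80/21 + 17*π/2.
  (u')² squared terms: (-20)²·∫cos(5x)² dx = 400·π/2 = 200*π;  (-2)²·∫sin(2x)² dx = 4·π/2 = 2*π.
  (u')² cross terms: 2·(-20)·(-2)·∫cos(5x)·sin(2x) dx = 80·(-4/21) = -320/21.
  So ∫_0^π (u')² dx = 200*π + 2*π − 320/21 = -320/21 + 202*π.
||u||_{H^1}^2 = (-80/21 + 17*π/2) + (-320/21 + 202*π) = -400/21 + 421*π/2.


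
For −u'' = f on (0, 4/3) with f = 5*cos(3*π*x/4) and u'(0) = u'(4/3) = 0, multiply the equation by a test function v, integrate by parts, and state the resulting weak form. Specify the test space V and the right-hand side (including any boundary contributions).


V = H^1(0, 4/3) (no boundary constraint on v; u is determined up to an additive constant); weak form: ∫_0^4/3 u'v' dx = ∫_0^4/3 (5*cos(3*π*x/4)) v dx for all v ∈ V.

Multiply both sides by a test function v and integrate from 0 to 4/3:
  ∫_0^4/3 −u''(x) v(x) dx = ∫_0^4/3 f(x) v(x) dx.
Integrate the LHS by parts once:
  ∫_0^4/3 −u'' v dx = −[u'(x) v(x)]_0^4/3 + ∫_0^4/3 u'(x) v'(x) dx.
Thus ∫_0^4/3 u'(x) v'(x) dx = ∫_0^4/3 f(x) v(x) dx + [u'(x) v(x)]_0^4/3.
Choose V so that boundary terms are either known or forced to vanish.
u has homogeneous Neumann: u'(0) = u'(4/3) = 0. So [u' v]_0^4/3 = 0·v(4/3) − 0·v(0) = 0 for any v; take V = H^1(0, 4/3).
Weak formulation: find u (satisfying any essential BC) such that ∫_0^4/3 u'(x) v'(x) dx = ∫_0^4/3 f v dx for all v ∈ V (homogeneous Neumann, so boundary terms vanish).
Substituting f(x) = 5*cos(3*π*x/4), the right-hand side is ∫_0^4/3 (5*cos(3*π*x/4)) v dx.
Compatibility check (pure Neumann): taking v ≡ 1 ∈ V gives 0 = ∫_0^4/3 f dx + (0) − (0), i.e. ∫_0^4/3 f dx must equal u'(0) − u'(4/3) = 0. Indeed ∫_0^4/3 (5*cos(3*π*x/4)) dx = 0, so the data are compatible. The solution is then unique only up to an additive constant (fix it e.g. by requiring ∫_0^4/3 u dx = 0).


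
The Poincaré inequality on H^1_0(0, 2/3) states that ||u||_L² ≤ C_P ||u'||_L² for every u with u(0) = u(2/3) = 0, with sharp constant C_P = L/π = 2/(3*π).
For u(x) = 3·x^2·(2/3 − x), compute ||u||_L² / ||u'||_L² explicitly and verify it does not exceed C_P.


||u||_L² / ||u'||_L² = sqrt(14)/21 < C_P = 2/(3*π).

u(x) = 3·x^2·(2/3 − x), so u'(x) = x*(4 - 9*x).
u(x) = 3·x^2·(2/3 − x) vanishes at x = 0 and x = 2/3, so u ∈ H^1_0(0, 2/3). Differentiate via the product rule and integrate the resulting polynomials term by term.
  ∫_0^2/3 u² dx = ∫_0^2/3 (9*x^6 - 12*x^5 + 4*x^4) dx. Term by term:
    ∫_0^2/3 9*x^6 dx = 128/1701;  ∫_0^2/3 -12*x^5 dx = -128/729;  ∫_0^2/3 4*x^4 dx = 128/1215.
  Sum: 128/1701 − 128/729 + 128/1215 = 128/25515.
  ∫_0^2/3 (u')² dx = ∫_0^2/3 (81*x^4 - 72*x^3 + 16*x^2) dx. Term by term:
    ∫_0^2/3 81*x^4 dx = 32/15;  ∫_0^2/3 -72*x^3 dx = -32/9;  ∫_0^2/3 16*x^2 dx = 128/81.
  Sum: 32/15 − 32/9 + 128/81 = 64/405.
∫_0^2/3 u² dx = 128/25515, so ||u||_L² = 8*sqrt(70)/945.
∫_0^2/3 (u')² dx = 64/405, so ||u'||_L² = 8*sqrt(5)/45.
Ratio ||u||_L² / ||u'||_L² = sqrt(14)/21.
Sharp Poincaré constant on H^1_0(0, 2/3) is C_P = L/π = 2/(3*π), achieved by sin(3*π/2·x).
A polynomial bump cannot attain the sharp Poincaré constant (only the first sine eigenfunction does), so the ratio is strictly less than C_P, consistent with ||u||_L² ≤ C_P ||u'||_L².


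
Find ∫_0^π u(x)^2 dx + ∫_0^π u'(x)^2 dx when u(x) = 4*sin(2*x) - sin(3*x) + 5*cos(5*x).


||u||_{H^1(0,π)}^2 = -4160/21 + 370*π

u'(x) = -25*sin(5*x) + 8*cos(2*x) - 3*cos(3*x).
Expand u² and (u')² and integrate term by term on (0, π), using: for integers n ≥ 1, ∫_0^π sin²(nx) dx = ∫_0^π cos²(nx) dx = π/2; for n ≠ n', ∫_0^π sin(nx)sin(n'x) dx = ∫_0^π cos(nx)cos(n'x) dx = 0; and by product-to-sum, ∫_0^π sin(nx)cos(n'x) dx = ½∫_0^π [sin((n+n')x) + sin((n−n')x)] dx, which is 0 when n+n' is even and 2n/(n²−n'²) when n+n' is odd (it need not vanish on (0, π)).
  u² squared terms: (-1)²·∫sin(3x)² dx = 1·π/2 = π/2;  (4)²·∫sin(2x)² dx = 16·π/2 = 8*π;  (5)²·∫cos(5x)² dx = 25·π/2 = 25*π/2.
  u² cross terms: 2·(-1)·(4)·∫sin(3x)·sin(2x) dx = -8·(0) = 0;  2·(-1)·(5)·∫sin(3x)·cos(5x) dx = -10·(0) = 0;  2·(4)·(5)·∫sin(2x)·cos(5x) dx = 40·(-4/21) = -160/21.
  So ∫_0^π u² dx = π/2 + 8*π + 25*π/2 + 0 + 0 − 160/21 = -160/21 + 21*π.
  (u')² squared terms: (-25)²·∫sin(5x)² dx = 625·π/2 = 625*π/2;  (-3)²·∫cos(3x)² dx = 9·π/2 = 9*π/2;  (8)²·∫cos(2x)² dx = 64·π/2 = 32*π.
  (u')² cross terms: 2·(-25)·(-3)·∫sin(5x)·cos(3x) dx = 150·(0) = 0;  2·(-25)·(8)·∫sin(5x)·cos(2x) dx = -400·(10/21) = -4000/21;  2·(-3)·(8)·∫cos(3x)·cos(2x) dx = -48·(0) = 0.
  So ∫_0^π (u')² dx = 625*π/2 + 9*π/2 + 32*π + 0 − 4000/21 + 0 = -4000/21 + 349*π.
||u||_{H^1}^2 = (-160/21 + 21*π) + (-4000/21 + 349*π) = -4160/21 + 370*π.


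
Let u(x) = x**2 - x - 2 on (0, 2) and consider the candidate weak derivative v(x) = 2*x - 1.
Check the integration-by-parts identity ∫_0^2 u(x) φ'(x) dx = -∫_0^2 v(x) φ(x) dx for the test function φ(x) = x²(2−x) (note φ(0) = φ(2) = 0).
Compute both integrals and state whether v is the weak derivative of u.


LHS = -28/15, RHS = -28/15. Yes, v = u' weakly.

u(x) = x**2 - x - 2, classical derivative u'(x) = 2*x - 1.
φ(x) = x²(2−x), so φ'(x) = x*(4 - 3*x).
Note φ(0) = φ(2) = 0, so the boundary term u·φ vanishes.
LHS = ∫_0^2 u(x) φ'(x) dx = ∫_0^2 (-3*x^4 + 7*x^3 + 2*x^2 - 8*x) dx. Term by term:
  ∫_0^2 -3*x^4 dx = -96/5;  ∫_0^2 7*x^3 dx = 28;  ∫_0^2 2*x^2 dx = 16/3;
  ∫_0^2 -8*x dx = -16.
Sum: -96/5 + 28 + 16/3 − 16 = -28/15.
So LHS = -28/15.
∫_0^2 v(x) φ(x) dx = ∫_0^2 (-2*x^4 + 5*x^3 - 2*x^2) dx. Term by term:
  ∫_0^2 -2*x^4 dx = -64/5;  ∫_0^2 5*x^3 dx = 20;  ∫_0^2 -2*x^2 dx = -16/3.
Sum: -64/5 + 20 − 16/3 = 28/15.
So RHS = -∫_0^2 v(x) φ(x) dx = -28/15.
LHS = RHS, so the identity holds for this test φ.
Moreover u is smooth here and v(x) = u'(x) = 2*x - 1 pointwise, so the identity holds for every test function. Hence v is the weak derivative of u.


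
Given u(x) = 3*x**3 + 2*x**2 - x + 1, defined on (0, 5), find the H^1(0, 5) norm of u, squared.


||u||_{H^1}^2 = 2697015/14

The H^1 norm (squared) on an interval (0, L) is
  ||u||_{H^1}^2 = ∫_0^L u(x)^2 dx + ∫_0^L u'(x)^2 dx.
Compute u'(x) = 9*x**2 + 4*x - 1.
Then u(x)^2 = 9*x**6 + 12*x**5 - 2*x**4 + 2*x**3 + 5*x**2 - 2*x + 1 and u'(x)^2 = 81*x**4 + 72*x**3 - 2*x**2 - 8*x + 1.
Integrate each monomial from 0 to 5 using ∫_0^5 c·x^n dx = c·5^(n+1)/(n+1):
  ∫_0^5 u(x)^2 dx = ∫_0^5 (9*x^6 + 12*x^5 - 2*x^4 + 2*x^3 + 5*x^2 - 2*x + 1) dx. Term by term:
    ∫_0^5 9*x^6 dx = 703125/7;  ∫_0^5 12*x^5 dx = 31250;  ∫_0^5 -2*x^4 dx = -1250;
    ∫_0^5 2*x^3 dx = 625/2;  ∫_0^5 5*x^2 dx = 625/3;  ∫_0^5 -2*x dx = -25;
    ∫_0^5 1 dx = 5.
  Sum: 703125/7 + 31250 − 1250 + 625/2 + 625/3 − 25 + 5 = 5499785/42.
  ∫_0^5 u'(x)^2 dx = ∫_0^5 (81*x^4 + 72*x^3 - 2*x^2 - 8*x + 1) dx. Term by term:
    ∫_0^5 81*x^4 dx = 50625;  ∫_0^5 72*x^3 dx = 11250;  ∫_0^5 -2*x^2 dx = -250/3;
    ∫_0^5 -8*x dx = -100;  ∫_0^5 1 dx = 5.
  Sum: 50625 + 11250 − 250/3 − 100 + 5 = 185090/3.
Adding: ||u||_{H^1}^2 = 5499785/42 + 185090/3 = 2697015/14.


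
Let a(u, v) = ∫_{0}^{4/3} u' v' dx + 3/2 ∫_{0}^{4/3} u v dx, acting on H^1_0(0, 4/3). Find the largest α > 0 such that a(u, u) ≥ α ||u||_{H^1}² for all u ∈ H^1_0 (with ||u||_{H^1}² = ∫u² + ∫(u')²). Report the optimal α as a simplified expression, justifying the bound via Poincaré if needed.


α = 1

Coercivity of a(·,·) on H^1_0(0, 4/3) means a(u, u) ≥ α ||u||_{H^1}² for every u ∈ H^1_0.
The interval has length L = 4/3, and Poincaré/coercivity depend only on L. Here a(u, u) = ∫(u')² + (3/2)·∫u².
Here c = 3/2 ≥ 1, so a(u,u) = ∫(u')² + c∫u² ≥ ∫(u')² + ∫u² = ||u||_{H^1}², i.e. α = 1 works. No larger α is possible: a(u,u) ≥ α||u||_{H^1}² means (1−α)∫(u')² ≥ (α−c)∫u², and for the modes u_n = sin(nπ(x−x₀)/L) (x₀ the left endpoint) one has ∫u_n²/∫(u_n')² = (L/(nπ))² → 0, so a(u_n,u_n)/||u_n||_{H^1}² → 1. Hence the optimal constant is α = 1.
Therefore α = 1.
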